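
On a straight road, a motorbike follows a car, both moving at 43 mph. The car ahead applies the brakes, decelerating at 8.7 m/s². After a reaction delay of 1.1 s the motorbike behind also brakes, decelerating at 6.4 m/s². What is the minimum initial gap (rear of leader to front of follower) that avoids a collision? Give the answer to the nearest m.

43 mph × 0.44704 = 19.2227 m/s.
Leader travels v²/(2a_L) = 369.512 / 17.400 = 21.236 m before stopping.
Follower covers v·t_r = 19.2227 × 1.1 = 21.145 m while reacting, then v²/(2a_F) = 369.512 / 12.800 = 28.868 m while braking, for a total of 21.145 + 28.868 = 50.013 m.
Since a_F ≤ a_L and the follower starts braking later, the follower is never slower than the leader, so the closest approach is when both have stopped.
Minimum gap = 50.013 − 21.236 = 28.777 m.

Minimum gap ≈ 29 m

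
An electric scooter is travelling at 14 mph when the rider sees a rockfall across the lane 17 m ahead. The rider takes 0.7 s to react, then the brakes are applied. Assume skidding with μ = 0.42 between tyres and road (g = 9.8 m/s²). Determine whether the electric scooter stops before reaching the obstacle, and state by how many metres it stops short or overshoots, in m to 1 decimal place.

14 mph × 0.44704 = 6.2586 m/s.
a = μg = 0.42 × 9.8 = 4.116 m/s².
Reaction distance = 6.2586 × 0.7 = 4.381 m.
Braking distance = v²/(2a) = 39.170 / 8.232 = 4.758 m.
Total stopping distance = 4.381 + 4.758 = 9.139 m, vs 17 m available — it stops with 17 − 9.139 = 7.861 m to spare.

Yes — it stops 7.9 m short of the obstacle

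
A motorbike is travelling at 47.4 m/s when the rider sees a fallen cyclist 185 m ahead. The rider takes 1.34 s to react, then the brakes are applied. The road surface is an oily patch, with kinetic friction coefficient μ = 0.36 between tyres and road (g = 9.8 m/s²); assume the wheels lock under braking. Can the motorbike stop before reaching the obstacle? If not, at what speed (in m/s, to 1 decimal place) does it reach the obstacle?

a = μg = 0.36 × 9.8 = 3.528 m/s².
Reaction distance = 47.4000 × 1.34 = 63.516 m.
Braking distance needed to stop: v²/(2a) = 2246.760 / 7.056 = 318.418 m, so total needed = 63.516 + 318.418 = 381.934 m > 185 m — it cannot stop.
Distance remaining when braking begins: 185 − 63.516 = 121.484 m.
v² = v₀² − 2a·d = 2246.760 − 2 × 3.528 × 121.484 = 1389.569 m²/s².
v = √1389.569 = 37.277 m/s.

No — it strikes the obstacle at 37.3 m/s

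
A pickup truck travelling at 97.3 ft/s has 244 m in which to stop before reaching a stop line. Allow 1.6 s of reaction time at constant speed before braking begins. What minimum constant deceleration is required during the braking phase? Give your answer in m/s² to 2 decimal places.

Required deceleration ≈ 2.24 m/s²

97.3 ft/s × 0.3048 = 29.6570 m/s.
Distance covered during reaction = 29.6570 × 1.6 = 47.451 m.
Distance available for braking: 244 − 47.451 = 196.549 m.
v² = 2a·d ⇒ a = v²/(2d) = 29.6570² / (2 × 196.549) = 879.538 / 393.098 = 2.2375 m/s².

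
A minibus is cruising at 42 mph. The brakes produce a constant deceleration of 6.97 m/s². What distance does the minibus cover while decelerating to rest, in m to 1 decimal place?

42 mph × 0.44704 = 18.7757 m/s.
Braking distance = v²/(2a) = 18.7757² / (2 × 6.970) = 352.527 / 13.940 = 25.289 m.

Braking distance ≈ 25.3 m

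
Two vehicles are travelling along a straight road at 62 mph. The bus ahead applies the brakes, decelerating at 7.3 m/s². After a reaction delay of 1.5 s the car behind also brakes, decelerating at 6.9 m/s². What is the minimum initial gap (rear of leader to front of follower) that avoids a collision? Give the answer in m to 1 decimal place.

62 mph × 0.44704 = 27.7165 m/s.
Leader travels v²/(2a_L) = 768.204 / 14.600 = 52.617 m before stopping.
Follower covers v·t_r = 27.7165 × 1.5 = 41.575 m while reacting, then v²/(2a_F) = 768.204 / 13.800 = 55.667 m while braking, for a total of 41.575 + 55.667 = 97.242 m.
Since a_F ≤ a_L and the follower starts braking later, the follower is never slower than the leader, so the closest approach is when both have stopped.
Minimum gap = 97.242 − 52.617 = 44.625 m.

Minimum gap ≈ 44.6 m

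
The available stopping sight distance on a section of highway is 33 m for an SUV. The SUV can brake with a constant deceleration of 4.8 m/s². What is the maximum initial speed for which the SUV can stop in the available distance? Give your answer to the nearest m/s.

v²/(2a) = d ⇒ v = √(2 × 4.800 × 33) = √316.80 = 17.7989 m/s.

Maximum speed ≈ 18 m/s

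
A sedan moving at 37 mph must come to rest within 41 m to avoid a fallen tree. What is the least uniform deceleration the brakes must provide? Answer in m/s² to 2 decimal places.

37 mph × 0.44704 = 16.5405 m/s.
v² = 2a·d ⇒ a = v²/(2d) = 16.5405² / (2 × 41.000) = 273.588 / 82.000 = 3.3364 m/s².

Required deceleration ≈ 3.34 m/s²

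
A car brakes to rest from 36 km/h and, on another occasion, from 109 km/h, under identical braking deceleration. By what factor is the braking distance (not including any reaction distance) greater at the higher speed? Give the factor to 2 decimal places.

Braking distance d = v²/(2a), so with a fixed, d ∝ v².
Factor = (109/36)² = 3.0278² = 9.1676.

Factor ≈ 9.17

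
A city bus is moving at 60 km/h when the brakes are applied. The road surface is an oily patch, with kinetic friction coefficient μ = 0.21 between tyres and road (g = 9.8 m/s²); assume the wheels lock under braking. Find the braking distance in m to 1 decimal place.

Braking distance ≈ 67.5 m

60 km/h ÷ 3.6 = 16.6667 m/s.
a = μg = 0.21 × 9.8 = 2.058 m/s².
Braking distance = v²/(2a) = 16.6667² / (2 × 2.058) = 277.779 / 4.116 = 67.488 m.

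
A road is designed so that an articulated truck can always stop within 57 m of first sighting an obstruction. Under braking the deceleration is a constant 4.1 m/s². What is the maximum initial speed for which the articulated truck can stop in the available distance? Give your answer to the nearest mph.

Maximum speed ≈ 48 mph

v²/(2a) = d ⇒ v = √(2 × 4.100 × 57) = √467.40 = 21.6194 m/s.
21.6194 m/s ÷ 0.44704 = 48.361 mph.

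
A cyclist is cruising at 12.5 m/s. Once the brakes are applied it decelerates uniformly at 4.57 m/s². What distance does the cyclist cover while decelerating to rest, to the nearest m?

Braking distance = v²/(2a) = 12.5000² / (2 × 4.570) = 156.250 / 9.140 = 17.095 m.

Braking distance ≈ 17 m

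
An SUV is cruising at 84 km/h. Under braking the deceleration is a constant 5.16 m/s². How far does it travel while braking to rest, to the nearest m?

84 km/h ÷ 3.6 = 23.3333 m/s.
Braking distance = v²/(2a) = 23.3333² / (2 × 5.160) = 544.443 / 10.320 = 52.756 m.

Braking distance ≈ 53 m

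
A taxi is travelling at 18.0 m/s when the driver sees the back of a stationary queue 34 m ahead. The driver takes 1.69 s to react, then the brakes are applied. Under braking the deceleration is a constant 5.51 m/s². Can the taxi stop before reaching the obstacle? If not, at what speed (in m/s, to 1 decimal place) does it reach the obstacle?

No — it strikes the obstacle at 16.9 m/s

Reaction distance = 18.0000 × 1.69 = 30.420 m.
Braking distance needed to stop: v²/(2a) = 324.000 / 11.020 = 29.401 m, so total needed = 30.420 + 29.401 = 59.821 m > 34 m — it cannot stop.
Distance remaining when braking begins: 34 − 30.420 = 3.580 m.
v² = v₀² − 2a·d = 324.000 − 2 × 5.510 × 3.580 = 284.548 m²/s².
v = √284.548 = 16.869 m/s.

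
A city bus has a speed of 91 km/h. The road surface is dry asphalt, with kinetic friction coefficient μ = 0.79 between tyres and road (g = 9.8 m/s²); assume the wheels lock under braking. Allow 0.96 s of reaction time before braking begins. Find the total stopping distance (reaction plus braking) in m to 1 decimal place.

Total stopping distance ≈ 65.5 m

91 km/h ÷ 3.6 = 25.2778 m/s.
a = μg = 0.79 × 9.8 = 7.742 m/s².
Reaction distance = v·t_r = 25.2778 × 0.96 = 24.267 m.
Braking distance = v²/(2a) = 25.2778² / (2 × 7.742) = 638.967 / 15.484 = 41.266 m.
Total = 24.267 + 41.266 = 65.533 m.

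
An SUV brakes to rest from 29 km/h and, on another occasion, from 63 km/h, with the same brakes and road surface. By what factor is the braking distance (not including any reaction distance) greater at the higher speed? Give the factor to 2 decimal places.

Factor ≈ 4.72

Braking distance d = v²/(2a), so with a fixed, d ∝ v².
Factor = (63/29)² = 2.1724² = 4.7193.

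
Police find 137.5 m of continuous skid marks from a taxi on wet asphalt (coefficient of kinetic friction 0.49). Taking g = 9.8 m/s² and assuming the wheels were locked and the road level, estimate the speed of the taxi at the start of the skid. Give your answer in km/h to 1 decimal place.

Initial speed ≈ 130.8 km/h

Deceleration a = μg = 0.49 × 9.8 = 4.802 m/s².
v = √(2a·d) = √(2 × 4.802 × 137.5) = √1320.550 = 36.3394 m/s.
= 36.3394 × 3.6 = 130.822 km/h.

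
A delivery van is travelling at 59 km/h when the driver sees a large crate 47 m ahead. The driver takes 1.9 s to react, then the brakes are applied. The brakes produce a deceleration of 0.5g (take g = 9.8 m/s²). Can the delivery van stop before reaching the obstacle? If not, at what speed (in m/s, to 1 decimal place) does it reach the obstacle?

No — it strikes the obstacle at 10.6 m/s

59 km/h ÷ 3.6 = 16.3889 m/s.
a = 0.5 × 9.8 = 4.900 m/s².
Reaction distance = 16.3889 × 1.9 = 31.139 m.
Braking distance needed to stop: v²/(2a) = 268.596 / 9.800 = 27.408 m, so total needed = 31.139 + 27.408 = 58.547 m > 47 m — it cannot stop.
Distance remaining when braking begins: 47 − 31.139 = 15.861 m.
v² = v₀² − 2a·d = 268.596 − 2 × 4.900 × 15.861 = 113.158 m²/s².
v = √113.158 = 10.638 m/s.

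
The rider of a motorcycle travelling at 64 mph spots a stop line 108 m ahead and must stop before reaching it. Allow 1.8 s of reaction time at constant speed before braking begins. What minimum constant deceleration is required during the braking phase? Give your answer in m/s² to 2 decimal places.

Required deceleration ≈ 7.24 m/s²

64 mph × 0.44704 = 28.6106 m/s.
Distance covered during reaction = 28.6106 × 1.8 = 51.499 m.
Distance available for braking: 108 − 51.499 = 56.501 m.
v² = 2a·d ⇒ a = v²/(2d) = 28.6106² / (2 × 56.501) = 818.566 / 113.002 = 7.2438 m/s².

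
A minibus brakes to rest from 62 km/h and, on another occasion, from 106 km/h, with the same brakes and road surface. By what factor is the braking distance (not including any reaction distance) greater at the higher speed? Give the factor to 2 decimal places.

Factor ≈ 2.92

Braking distance d = v²/(2a), so with a fixed, d ∝ v².
Factor = (106/62)² = 1.7097² = 2.9231.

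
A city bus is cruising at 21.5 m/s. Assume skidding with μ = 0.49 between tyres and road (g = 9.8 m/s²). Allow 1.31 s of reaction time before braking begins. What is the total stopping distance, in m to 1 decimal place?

a = μg = 0.49 × 9.8 = 4.802 m/s².
Reaction distance = v·t_r = 21.5000 × 1.31 = 28.165 m.
Braking distance = v²/(2a) = 21.5000² / (2 × 4.802) = 462.250 / 9.604 = 48.131 m.
Total = 28.165 + 48.131 = 76.296 m.

Total stopping distance ≈ 76.3 m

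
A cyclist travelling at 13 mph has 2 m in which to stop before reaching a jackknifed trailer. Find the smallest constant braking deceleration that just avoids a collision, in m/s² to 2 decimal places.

13 mph × 0.44704 = 5.8115 m/s.
v² = 2a·d ⇒ a = v²/(2d) = 5.8115² / (2 × 2.000) = 33.774 / 4.000 = 8.4435 m/s².

Required deceleration ≈ 8.44 m/s²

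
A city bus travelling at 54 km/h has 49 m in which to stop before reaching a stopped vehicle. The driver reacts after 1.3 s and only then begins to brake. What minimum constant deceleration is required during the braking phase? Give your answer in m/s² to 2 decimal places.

54 km/h ÷ 3.6 = 15.0000 m/s.
Distance covered during reaction = 15.0000 × 1.3 = 19.500 m.
Distance available for braking: 49 − 19.500 = 29.500 m.
v² = 2a·d ⇒ a = v²/(2d) = 15.0000² / (2 × 29.500) = 225.000 / 59.000 = 3.8136 m/s².

Required deceleration ≈ 3.81 m/s²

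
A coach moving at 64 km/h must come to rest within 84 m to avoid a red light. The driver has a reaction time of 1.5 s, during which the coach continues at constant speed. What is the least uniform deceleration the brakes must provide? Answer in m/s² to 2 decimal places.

Required deceleration ≈ 2.76 m/s²

64 km/h ÷ 3.6 = 17.7778 m/s.
Distance covered during reaction = 17.7778 × 1.5 = 26.667 m.
Distance available for braking: 84 − 26.667 = 57.333 m.
v² = 2a·d ⇒ a = v²/(2d) = 17.7778² / (2 × 57.333) = 316.050 / 114.666 = 2.7563 m/s².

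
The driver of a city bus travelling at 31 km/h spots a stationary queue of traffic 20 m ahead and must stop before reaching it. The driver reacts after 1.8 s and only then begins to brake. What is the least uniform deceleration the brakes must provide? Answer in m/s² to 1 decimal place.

Required deceleration ≈ 8.2 m/s²

31 km/h ÷ 3.6 = 8.6111 m/s.
Distance covered during reaction = 8.6111 × 1.8 = 15.500 m.
Distance available for braking: 20 − 15.500 = 4.500 m.
v² = 2a·d ⇒ a = v²/(2d) = 8.6111² / (2 × 4.500) = 74.151 / 9.000 = 8.2390 m/s².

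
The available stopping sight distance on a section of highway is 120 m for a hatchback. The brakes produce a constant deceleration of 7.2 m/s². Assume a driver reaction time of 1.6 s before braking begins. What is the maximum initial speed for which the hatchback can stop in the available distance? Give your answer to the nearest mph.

Maximum speed ≈ 71 mph

Stopping distance: v·t_r + v²/(2a) = 120 with t_r = 1.6 s and a = 7.200 m/s².
So v² + 23.040 v − 1728.00 = 0.
Positive root: v = −a·t_r + √((a·t_r)² + 2a·d) = −11.520 + √(132.710 + 1728.00) = 31.6159 m/s.
31.6159 m/s ÷ 0.44704 = 70.723 mph.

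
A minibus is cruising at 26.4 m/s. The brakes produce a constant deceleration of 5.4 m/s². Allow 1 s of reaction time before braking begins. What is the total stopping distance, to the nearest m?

Total stopping distance ≈ 91 m

Reaction distance = v·t_r = 26.4000 × 1 = 26.400 m.
Braking distance = v²/(2a) = 26.4000² / (2 × 5.400) = 696.960 / 10.800 = 64.533 m.
Total = 26.400 + 64.533 = 90.933 m.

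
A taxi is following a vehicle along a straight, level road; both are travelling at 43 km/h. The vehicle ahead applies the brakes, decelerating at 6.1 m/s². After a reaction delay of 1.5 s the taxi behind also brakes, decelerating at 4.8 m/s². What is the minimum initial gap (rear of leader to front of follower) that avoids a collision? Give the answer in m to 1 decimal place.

43 km/h ÷ 3.6 = 11.9444 m/s.
Leader travels v²/(2a_L) = 142.669 / 12.200 = 11.694 m before stopping.
Follower covers v·t_r = 11.9444 × 1.5 = 17.917 m while reacting, then v²/(2a_F) = 142.669 / 9.600 = 14.861 m while braking, for a total of 17.917 + 14.861 = 32.778 m.
Since a_F ≤ a_L and the follower starts braking later, the follower is never slower than the leader, so the closest approach is when both have stopped.
Minimum gap = 32.778 − 11.694 = 21.084 m.

Minimum gap ≈ 21.1 m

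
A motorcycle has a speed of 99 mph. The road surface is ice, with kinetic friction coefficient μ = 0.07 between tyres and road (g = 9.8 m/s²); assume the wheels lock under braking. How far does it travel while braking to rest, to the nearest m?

99 mph × 0.44704 = 44.2570 m/s.
a = μg = 0.07 × 9.8 = 0.686 m/s².
Braking distance = v²/(2a) = 44.2570² / (2 × 0.686) = 1958.682 / 1.372 = 1427.611 m.

Braking distance ≈ 1428 m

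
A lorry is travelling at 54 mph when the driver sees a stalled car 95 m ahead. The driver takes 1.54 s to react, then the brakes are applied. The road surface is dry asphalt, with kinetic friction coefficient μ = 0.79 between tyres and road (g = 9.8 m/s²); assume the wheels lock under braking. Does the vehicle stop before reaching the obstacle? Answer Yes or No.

54 mph × 0.44704 = 24.1402 m/s.
a = μg = 0.79 × 9.8 = 7.742 m/s².
Reaction distance = 24.1402 × 1.54 = 37.176 m.
Braking distance = v²/(2a) = 582.749 / 15.484 = 37.636 m.
Total stopping distance = 37.176 + 37.636 = 74.812 m, vs 95 m available — it stops with 95 − 74.812 = 20.188 m to spare.

Yes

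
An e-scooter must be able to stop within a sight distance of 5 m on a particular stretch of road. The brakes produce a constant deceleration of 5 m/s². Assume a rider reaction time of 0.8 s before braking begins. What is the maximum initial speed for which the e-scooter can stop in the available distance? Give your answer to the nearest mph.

Stopping distance: v·t_r + v²/(2a) = 5 with t_r = 0.8 s and a = 5.000 m/s².
So v² + 8.000 v − 50.00 = 0.
Positive root: v = −a·t_r + √((a·t_r)² + 2a·d) = −4.000 + √(16.000 + 50.00) = 4.1240 m/s.
4.1240 m/s ÷ 0.44704 = 9.225 mph.

Maximum speed ≈ 9 mph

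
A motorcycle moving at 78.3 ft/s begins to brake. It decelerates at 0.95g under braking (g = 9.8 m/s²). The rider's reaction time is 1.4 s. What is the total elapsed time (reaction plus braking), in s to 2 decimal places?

78.3 ft/s × 0.3048 = 23.8658 m/s.
a = 0.95 × 9.8 = 9.310 m/s².
Braking time = v/a = 23.8658 / 9.310 = 2.563 s.
Total = 1.4 + 2.563 = 3.963 s.

Total time ≈ 3.96 s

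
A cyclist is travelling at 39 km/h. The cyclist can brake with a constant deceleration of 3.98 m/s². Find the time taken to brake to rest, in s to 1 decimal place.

Braking time ≈ 2.7 s

39 km/h ÷ 3.6 = 10.8333 m/s.
Braking time = v/a = 10.8333 / 3.980 = 2.722 s.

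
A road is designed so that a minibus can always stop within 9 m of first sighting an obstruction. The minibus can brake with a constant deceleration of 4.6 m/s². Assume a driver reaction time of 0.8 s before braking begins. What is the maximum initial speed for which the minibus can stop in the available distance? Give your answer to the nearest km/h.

Stopping distance: v·t_r + v²/(2a) = 9 with t_r = 0.8 s and a = 4.600 m/s².
So v² + 7.360 v − 82.80 = 0.
Positive root: v = −a·t_r + √((a·t_r)² + 2a·d) = −3.680 + √(13.542 + 82.80) = 6.1354 m/s.
6.1354 m/s × 3.6 = 22.087 km/h.

Maximum speed ≈ 22 km/h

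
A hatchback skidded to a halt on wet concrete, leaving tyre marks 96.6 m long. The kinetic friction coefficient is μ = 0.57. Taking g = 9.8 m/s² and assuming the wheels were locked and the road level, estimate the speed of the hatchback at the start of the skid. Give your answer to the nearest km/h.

Initial speed ≈ 118 km/h

Deceleration a = μg = 0.57 × 9.8 = 5.586 m/s².
v = √(2a·d) = √(2 × 5.586 × 96.6) = √1079.215 = 32.8514 m/s.
= 32.8514 × 3.6 = 118.265 km/h.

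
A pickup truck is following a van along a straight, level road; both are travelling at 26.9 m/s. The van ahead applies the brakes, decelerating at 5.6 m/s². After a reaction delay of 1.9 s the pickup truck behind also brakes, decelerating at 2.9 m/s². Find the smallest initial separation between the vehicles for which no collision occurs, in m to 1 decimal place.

Leader travels v²/(2a_L) = 723.610 / 11.200 = 64.608 m before stopping.
Follower covers v·t_r = 26.9000 × 1.9 = 51.110 m while reacting, then v²/(2a_F) = 723.610 / 5.800 = 124.760 m while braking, for a total of 51.110 + 124.760 = 175.870 m.
Since a_F ≤ a_L and the follower starts braking later, the follower is never slower than the leader, so the closest approach is when both have stopped.
Minimum gap = 175.870 − 64.608 = 111.262 m.

Minimum gap ≈ 111.3 m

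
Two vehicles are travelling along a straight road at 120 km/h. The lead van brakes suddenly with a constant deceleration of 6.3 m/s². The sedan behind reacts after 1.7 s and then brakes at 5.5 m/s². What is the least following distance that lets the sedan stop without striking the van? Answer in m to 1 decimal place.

Minimum gap ≈ 69.5 m

120 km/h ÷ 3.6 = 33.3333 m/s.
Leader travels v²/(2a_L) = 1111.109 / 12.600 = 88.183 m before stopping.
Follower covers v·t_r = 33.3333 × 1.7 = 56.667 m while reacting, then v²/(2a_F) = 1111.109 / 11.000 = 101.010 m while braking, for a total of 56.667 + 101.010 = 157.677 m.
Since a_F ≤ a_L and the follower starts braking later, the follower is never slower than the leader, so the closest approach is when both have stopped.
Minimum gap = 157.677 − 88.183 = 69.494 m.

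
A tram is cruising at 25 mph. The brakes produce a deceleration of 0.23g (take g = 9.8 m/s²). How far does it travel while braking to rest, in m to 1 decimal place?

25 mph × 0.44704 = 11.1760 m/s.
a = 0.23 × 9.8 = 2.254 m/s².
Braking distance = v²/(2a) = 11.1760² / (2 × 2.254) = 124.903 / 4.508 = 27.707 m.

Braking distance ≈ 27.7 m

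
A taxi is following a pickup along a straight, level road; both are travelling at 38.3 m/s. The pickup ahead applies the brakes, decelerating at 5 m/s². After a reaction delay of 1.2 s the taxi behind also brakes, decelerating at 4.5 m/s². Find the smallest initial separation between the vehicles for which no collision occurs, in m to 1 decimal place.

Minimum gap ≈ 62.3 m

Leader travels v²/(2a_L) = 1466.890 / 10.000 = 146.689 m before stopping.
Follower covers v·t_r = 38.3000 × 1.2 = 45.960 m while reacting, then v²/(2a_F) = 1466.890 / 9.000 = 162.988 m while braking, for a total of 45.960 + 162.988 = 208.948 m.
Since a_F ≤ a_L and the follower starts braking later, the follower is never slower than the leader, so the closest approach is when both have stopped.
Minimum gap = 208.948 − 146.689 = 62.259 m.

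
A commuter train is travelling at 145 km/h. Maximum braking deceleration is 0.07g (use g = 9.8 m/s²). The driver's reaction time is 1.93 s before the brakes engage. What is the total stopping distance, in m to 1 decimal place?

Total stopping distance ≈ 1260.2 m

145 km/h ÷ 3.6 = 40.2778 m/s.
a = 0.07 × 9.8 = 0.686 m/s².
Reaction distance = v·t_r = 40.2778 × 1.93 = 77.736 m.
Braking distance = v²/(2a) = 40.2778² / (2 × 0.686) = 1622.301 / 1.372 = 1182.435 m.
Total = 77.736 + 1182.435 = 1260.171 m.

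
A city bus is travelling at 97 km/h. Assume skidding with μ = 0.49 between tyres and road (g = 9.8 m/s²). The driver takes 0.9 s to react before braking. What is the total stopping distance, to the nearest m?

Total stopping distance ≈ 100 m

97 km/h ÷ 3.6 = 26.9444 m/s.
a = μg = 0.49 × 9.8 = 4.802 m/s².
Reaction distance = v·t_r = 26.9444 × 0.9 = 24.250 m.
Braking distance = v²/(2a) = 26.9444² / (2 × 4.802) = 726.001 / 9.604 = 75.594 m.
Total = 24.250 + 75.594 = 99.844 m.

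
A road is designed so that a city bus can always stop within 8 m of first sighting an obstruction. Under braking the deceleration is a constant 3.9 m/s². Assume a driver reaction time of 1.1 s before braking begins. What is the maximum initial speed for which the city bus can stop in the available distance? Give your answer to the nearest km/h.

Stopping distance: v·t_r + v²/(2a) = 8 with t_r = 1.1 s and a = 3.900 m/s².
So v² + 8.580 v − 62.40 = 0.
Positive root: v = −a·t_r + √((a·t_r)² + 2a·d) = −4.290 + √(18.404 + 62.40) = 4.6991 m/s.
4.6991 m/s × 3.6 = 16.917 km/h.

Maximum speed ≈ 17 km/h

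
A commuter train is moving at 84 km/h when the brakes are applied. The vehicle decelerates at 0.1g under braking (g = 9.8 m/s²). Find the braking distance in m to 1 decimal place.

84 km/h ÷ 3.6 = 23.3333 m/s.
a = 0.1 × 9.8 = 0.980 m/s².
Braking distance = v²/(2a) = 23.3333² / (2 × 0.980) = 544.443 / 1.960 = 277.777 m.

Braking distance ≈ 277.8 m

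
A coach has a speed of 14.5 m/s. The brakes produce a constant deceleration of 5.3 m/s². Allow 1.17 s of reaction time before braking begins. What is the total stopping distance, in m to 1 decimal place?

Reaction distance = v·t_r = 14.5000 × 1.17 = 16.965 m.
Braking distance = v²/(2a) = 14.5000² / (2 × 5.300) = 210.250 / 10.600 = 19.835 m.
Total = 16.965 + 19.835 = 36.800 m.

Total stopping distance ≈ 36.8 m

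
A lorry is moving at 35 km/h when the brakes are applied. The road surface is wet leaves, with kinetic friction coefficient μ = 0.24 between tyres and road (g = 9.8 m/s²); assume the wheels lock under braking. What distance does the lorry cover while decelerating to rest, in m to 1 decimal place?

35 km/h ÷ 3.6 = 9.7222 m/s.
a = μg = 0.24 × 9.8 = 2.352 m/s².
Braking distance = v²/(2a) = 9.7222² / (2 × 2.352) = 94.521 / 4.704 = 20.094 m.

Braking distance ≈ 20.1 m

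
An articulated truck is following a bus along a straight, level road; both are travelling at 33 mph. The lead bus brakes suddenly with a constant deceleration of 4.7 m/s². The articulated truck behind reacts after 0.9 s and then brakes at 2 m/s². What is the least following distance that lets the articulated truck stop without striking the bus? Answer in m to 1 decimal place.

33 mph × 0.44704 = 14.7523 m/s.
Leader travels v²/(2a_L) = 217.630 / 9.400 = 23.152 m before stopping.
Follower covers v·t_r = 14.7523 × 0.9 = 13.277 m while reacting, then v²/(2a_F) = 217.630 / 4.000 = 54.407 m while braking, for a total of 13.277 + 54.407 = 67.684 m.
Since a_F ≤ a_L and the follower starts braking later, the follower is never slower than the leader, so the closest approach is when both have stopped.
Minimum gap = 67.684 − 23.152 = 44.532 m.

Minimum gap ≈ 44.5 m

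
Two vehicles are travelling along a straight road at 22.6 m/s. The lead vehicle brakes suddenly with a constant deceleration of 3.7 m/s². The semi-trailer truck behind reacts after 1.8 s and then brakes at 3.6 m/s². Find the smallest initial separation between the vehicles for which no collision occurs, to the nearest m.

Minimum gap ≈ 43 m

Leader travels v²/(2a_L) = 510.760 / 7.400 = 69.022 m before stopping.
Follower covers v·t_r = 22.6000 × 1.8 = 40.680 m while reacting, then v²/(2a_F) = 510.760 / 7.200 = 70.939 m while braking, for a total of 40.680 + 70.939 = 111.619 m.
Since a_F ≤ a_L and the follower starts braking later, the follower is never slower than the leader, so the closest approach is when both have stopped.
Minimum gap = 111.619 − 69.022 = 42.597 m.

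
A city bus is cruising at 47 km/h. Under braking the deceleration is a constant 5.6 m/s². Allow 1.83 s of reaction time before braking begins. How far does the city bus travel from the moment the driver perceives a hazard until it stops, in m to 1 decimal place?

47 km/h ÷ 3.6 = 13.0556 m/s.
Reaction distance = v·t_r = 13.0556 × 1.83 = 23.892 m.
Braking distance = v²/(2a) = 13.0556² / (2 × 5.600) = 170.449 / 11.200 = 15.219 m.
Total = 23.892 + 15.219 = 39.111 m.

Total stopping distance ≈ 39.1 m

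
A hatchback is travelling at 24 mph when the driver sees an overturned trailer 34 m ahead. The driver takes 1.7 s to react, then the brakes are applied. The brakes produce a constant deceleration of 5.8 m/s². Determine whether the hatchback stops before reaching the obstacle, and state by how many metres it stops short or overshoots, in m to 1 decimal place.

Yes — it stops 5.8 m short of the obstacle

24 mph × 0.44704 = 10.7290 m/s.
Reaction distance = 10.7290 × 1.7 = 18.239 m.
Braking distance = v²/(2a) = 115.111 / 11.600 = 9.923 m.
Total stopping distance = 18.239 + 9.923 = 28.162 m, vs 34 m available — it stops with 34 − 28.162 = 5.838 m to spare.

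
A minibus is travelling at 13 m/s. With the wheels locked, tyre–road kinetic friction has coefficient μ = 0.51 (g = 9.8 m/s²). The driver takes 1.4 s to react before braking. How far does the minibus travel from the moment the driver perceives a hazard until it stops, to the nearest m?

a = μg = 0.51 × 9.8 = 4.998 m/s².
Reaction distance = v·t_r = 13.0000 × 1.4 = 18.200 m.
Braking distance = v²/(2a) = 13.0000² / (2 × 4.998) = 169.000 / 9.996 = 16.907 m.
Total = 18.200 + 16.907 = 35.107 m.

Total stopping distance ≈ 35 m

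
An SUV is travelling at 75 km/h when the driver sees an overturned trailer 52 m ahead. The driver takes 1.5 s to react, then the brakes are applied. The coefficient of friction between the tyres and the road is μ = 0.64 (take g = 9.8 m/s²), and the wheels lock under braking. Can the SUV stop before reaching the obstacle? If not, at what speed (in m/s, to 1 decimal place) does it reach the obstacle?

75 km/h ÷ 3.6 = 20.8333 m/s.
a = μg = 0.64 × 9.8 = 6.272 m/s².
Reaction distance = 20.8333 × 1.5 = 31.250 m.
Braking distance needed to stop: v²/(2a) = 434.026 / 12.544 = 34.600 m, so total needed = 31.250 + 34.600 = 65.850 m > 52 m — it cannot stop.
Distance remaining when braking begins: 52 − 31.250 = 20.750 m.
v² = v₀² − 2a·d = 434.026 − 2 × 6.272 × 20.750 = 173.738 m²/s².
v = √173.738 = 13.181 m/s.

No — it strikes the obstacle at 13.2 m/s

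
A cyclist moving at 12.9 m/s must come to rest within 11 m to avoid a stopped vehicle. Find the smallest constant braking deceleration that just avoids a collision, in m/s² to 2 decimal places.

v² = 2a·d ⇒ a = v²/(2d) = 12.9000² / (2 × 11.000) = 166.410 / 22.000 = 7.5641 m/s².

Required deceleration ≈ 7.56 m/s²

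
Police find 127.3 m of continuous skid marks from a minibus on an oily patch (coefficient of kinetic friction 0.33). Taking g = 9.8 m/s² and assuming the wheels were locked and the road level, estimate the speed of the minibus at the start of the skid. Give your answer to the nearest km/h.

Initial speed ≈ 103 km/h

Deceleration a = μg = 0.33 × 9.8 = 3.234 m/s².
v = √(2a·d) = √(2 × 3.234 × 127.3) = √823.376 = 28.6945 m/s.
= 28.6945 × 3.6 = 103.300 km/h.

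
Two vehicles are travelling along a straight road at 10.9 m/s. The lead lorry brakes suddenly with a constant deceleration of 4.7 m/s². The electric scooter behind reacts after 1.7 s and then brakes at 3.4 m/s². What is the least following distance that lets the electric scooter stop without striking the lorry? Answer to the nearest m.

Leader travels v²/(2a_L) = 118.810 / 9.400 = 12.639 m before stopping.
Follower covers v·t_r = 10.9000 × 1.7 = 18.530 m while reacting, then v²/(2a_F) = 118.810 / 6.800 = 17.472 m while braking, for a total of 18.530 + 17.472 = 36.002 m.
Since a_F ≤ a_L and the follower starts braking later, the follower is never slower than the leader, so the closest approach is when both have stopped.
Minimum gap = 36.002 − 12.639 = 23.363 m.

Minimum gap ≈ 23 m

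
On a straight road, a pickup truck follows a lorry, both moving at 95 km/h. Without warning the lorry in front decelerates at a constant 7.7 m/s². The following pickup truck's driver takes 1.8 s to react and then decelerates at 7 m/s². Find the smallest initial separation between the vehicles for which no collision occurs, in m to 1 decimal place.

Minimum gap ≈ 52.0 m

95 km/h ÷ 3.6 = 26.3889 m/s.
Leader travels v²/(2a_L) = 696.374 / 15.400 = 45.219 m before stopping.
Follower covers v·t_r = 26.3889 × 1.8 = 47.500 m while reacting, then v²/(2a_F) = 696.374 / 14.000 = 49.741 m while braking, for a total of 47.500 + 49.741 = 97.241 m.
Since a_F ≤ a_L and the follower starts braking later, the follower is never slower than the leader, so the closest approach is when both have stopped.
Minimum gap = 97.241 − 45.219 = 52.022 m.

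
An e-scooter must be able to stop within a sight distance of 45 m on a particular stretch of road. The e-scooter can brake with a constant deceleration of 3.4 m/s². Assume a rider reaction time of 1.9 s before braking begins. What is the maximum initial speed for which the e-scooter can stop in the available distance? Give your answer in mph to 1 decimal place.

Maximum speed ≈ 27.3 mph

Stopping distance: v·t_r + v²/(2a) = 45 with t_r = 1.9 s and a = 3.400 m/s².
So v² + 12.920 v − 306.00 = 0.
Positive root: v = −a·t_r + √((a·t_r)² + 2a·d) = −6.460 + √(41.732 + 306.00) = 12.1876 m/s.
12.1876 m/s ÷ 0.44704 = 27.263 mph.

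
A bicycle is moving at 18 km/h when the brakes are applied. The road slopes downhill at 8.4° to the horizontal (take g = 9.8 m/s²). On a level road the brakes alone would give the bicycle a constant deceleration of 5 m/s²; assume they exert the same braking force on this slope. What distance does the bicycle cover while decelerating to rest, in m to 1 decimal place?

18 km/h ÷ 3.6 = 5.0000 m/s.
Gravity along the downhill slope reduces the braking deceleration: a_eff = 5.000 − 9.8·sin 8.4° = 5.000 − 1.432 = 3.568 m/s².
Braking distance = v²/(2a) = 5.0000² / (2 × 3.568) = 25.000 / 7.136 = 3.503 m.

Braking distance ≈ 3.5 m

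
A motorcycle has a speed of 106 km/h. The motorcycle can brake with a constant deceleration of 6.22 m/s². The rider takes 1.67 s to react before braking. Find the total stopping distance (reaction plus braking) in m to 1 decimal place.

Total stopping distance ≈ 118.9 m

106 km/h ÷ 3.6 = 29.4444 m/s.
Reaction distance = v·t_r = 29.4444 × 1.67 = 49.172 m.
Braking distance = v²/(2a) = 29.4444² / (2 × 6.220) = 866.973 / 12.440 = 69.692 m.
Total = 49.172 + 69.692 = 118.864 m.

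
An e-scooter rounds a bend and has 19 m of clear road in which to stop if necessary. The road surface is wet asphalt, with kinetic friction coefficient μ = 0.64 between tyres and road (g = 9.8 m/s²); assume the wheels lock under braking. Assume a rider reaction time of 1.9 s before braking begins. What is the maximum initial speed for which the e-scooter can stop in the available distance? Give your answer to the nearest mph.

Maximum speed ≈ 17 mph

a = μg = 0.64 × 9.8 = 6.272 m/s².
Stopping distance: v·t_r + v²/(2a) = 19 with t_r = 1.9 s and a = 6.272 m/s².
So v² + 23.834 v − 238.34 = 0.
Positive root: v = −a·t_r + √((a·t_r)² + 2a·d) = −11.917 + √(142.015 + 238.34) = 7.5857 m/s.
7.5857 m/s ÷ 0.44704 = 16.969 mph.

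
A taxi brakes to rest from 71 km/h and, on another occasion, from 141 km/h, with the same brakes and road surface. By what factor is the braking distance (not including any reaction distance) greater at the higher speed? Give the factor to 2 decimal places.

Braking distance d = v²/(2a), so with a fixed, d ∝ v².
Factor = (141/71)² = 1.9859² = 3.9438.

Factor ≈ 3.94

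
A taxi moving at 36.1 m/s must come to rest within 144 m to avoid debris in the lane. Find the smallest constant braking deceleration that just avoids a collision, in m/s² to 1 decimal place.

v² = 2a·d ⇒ a = v²/(2d) = 36.1000² / (2 × 144.000) = 1303.210 / 288.000 = 4.5250 m/s².

Required deceleration ≈ 4.5 m/s²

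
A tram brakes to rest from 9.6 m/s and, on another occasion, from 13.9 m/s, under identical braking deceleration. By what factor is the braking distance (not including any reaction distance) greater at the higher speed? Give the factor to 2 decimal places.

Factor ≈ 2.10

Braking distance d = v²/(2a), so with a fixed, d ∝ v².
Factor = (13.9/9.6)² = 1.4479² = 2.0964.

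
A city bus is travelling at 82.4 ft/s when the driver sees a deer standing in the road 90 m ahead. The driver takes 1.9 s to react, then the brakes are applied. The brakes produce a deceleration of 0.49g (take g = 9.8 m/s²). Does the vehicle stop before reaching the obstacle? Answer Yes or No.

No

82.4 ft/s × 0.3048 = 25.1155 m/s.
a = 0.49 × 9.8 = 4.802 m/s².
Reaction distance = 25.1155 × 1.9 = 47.719 m.
Braking distance = v²/(2a) = 630.788 / 9.604 = 65.680 m.
Total stopping distance = 47.719 + 65.680 = 113.399 m, vs 90 m available — it cannot stop in time and overshoots by 113.399 − 90 = 23.399 m.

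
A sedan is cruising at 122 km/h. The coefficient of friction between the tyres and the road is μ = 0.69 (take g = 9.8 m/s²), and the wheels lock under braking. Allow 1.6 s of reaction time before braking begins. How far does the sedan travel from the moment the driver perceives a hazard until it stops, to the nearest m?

Total stopping distance ≈ 139 m

122 km/h ÷ 3.6 = 33.8889 m/s.
a = μg = 0.69 × 9.8 = 6.762 m/s².
Reaction distance = v·t_r = 33.8889 × 1.6 = 54.222 m.
Braking distance = v²/(2a) = 33.8889² / (2 × 6.762) = 1148.458 / 13.524 = 84.920 m.
Total = 54.222 + 84.920 = 139.142 m.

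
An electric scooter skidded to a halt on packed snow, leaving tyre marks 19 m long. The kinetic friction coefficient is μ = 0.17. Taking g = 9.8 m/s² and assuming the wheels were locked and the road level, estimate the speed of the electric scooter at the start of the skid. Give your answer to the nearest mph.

Initial speed ≈ 18 mph

Deceleration a = μg = 0.17 × 9.8 = 1.666 m/s².
v = √(2a·d) = √(2 × 1.666 × 19) = √63.308 = 7.9566 m/s.
= 7.9566 ÷ 0.44704 = 17.798 mph.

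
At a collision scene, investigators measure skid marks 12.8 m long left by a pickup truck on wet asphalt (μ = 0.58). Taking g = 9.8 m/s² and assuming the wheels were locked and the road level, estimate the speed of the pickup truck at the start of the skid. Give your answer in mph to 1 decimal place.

Initial speed ≈ 27.0 mph

Deceleration a = μg = 0.58 × 9.8 = 5.684 m/s².
v = √(2a·d) = √(2 × 5.684 × 12.8) = √145.510 = 12.0628 m/s.
= 12.0628 ÷ 0.44704 = 26.984 mph.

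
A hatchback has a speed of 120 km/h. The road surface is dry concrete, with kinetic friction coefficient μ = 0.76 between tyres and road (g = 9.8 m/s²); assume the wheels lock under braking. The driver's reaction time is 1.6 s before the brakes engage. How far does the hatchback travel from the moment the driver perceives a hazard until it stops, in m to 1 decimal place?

120 km/h ÷ 3.6 = 33.3333 m/s.
a = μg = 0.76 × 9.8 = 7.448 m/s².
Reaction distance = v·t_r = 33.3333 × 1.6 = 53.333 m.
Braking distance = v²/(2a) = 33.3333² / (2 × 7.448) = 1111.109 / 14.896 = 74.591 m.
Total = 53.333 + 74.591 = 127.924 m.

Total stopping distance ≈ 127.9 m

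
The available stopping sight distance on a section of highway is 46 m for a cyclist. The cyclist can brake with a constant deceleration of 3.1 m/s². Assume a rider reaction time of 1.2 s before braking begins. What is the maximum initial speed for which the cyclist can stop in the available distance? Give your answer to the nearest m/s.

Stopping distance: v·t_r + v²/(2a) = 46 with t_r = 1.2 s and a = 3.100 m/s².
So v² + 7.440 v − 285.20 = 0.
Positive root: v = −a·t_r + √((a·t_r)² + 2a·d) = −3.720 + √(13.838 + 285.20) = 13.5727 m/s.

Maximum speed ≈ 14 m/s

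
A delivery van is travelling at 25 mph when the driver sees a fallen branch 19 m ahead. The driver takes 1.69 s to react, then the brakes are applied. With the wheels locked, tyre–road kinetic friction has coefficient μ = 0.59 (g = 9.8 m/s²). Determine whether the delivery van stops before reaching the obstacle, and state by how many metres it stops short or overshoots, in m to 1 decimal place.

No — it overshoots by 10.7 m

25 mph × 0.44704 = 11.1760 m/s.
a = μg = 0.59 × 9.8 = 5.782 m/s².
Reaction distance = 11.1760 × 1.69 = 18.887 m.
Braking distance = v²/(2a) = 124.903 / 11.564 = 10.801 m.
Total stopping distance = 18.887 + 10.801 = 29.688 m, vs 19 m available — it cannot stop in time and overshoots by 29.688 − 19 = 10.688 m.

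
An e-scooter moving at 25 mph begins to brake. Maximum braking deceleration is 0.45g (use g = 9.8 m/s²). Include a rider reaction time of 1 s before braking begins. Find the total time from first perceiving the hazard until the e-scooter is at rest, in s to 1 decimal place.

Total time ≈ 3.5 s

25 mph × 0.44704 = 11.1760 m/s.
a = 0.45 × 9.8 = 4.410 m/s².
Braking time = v/a = 11.1760 / 4.410 = 2.534 s.
Total = 1 + 2.534 = 3.534 s.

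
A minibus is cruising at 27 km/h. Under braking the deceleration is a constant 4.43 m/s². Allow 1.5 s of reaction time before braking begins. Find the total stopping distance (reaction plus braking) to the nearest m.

27 km/h ÷ 3.6 = 7.5000 m/s.
Reaction distance = v·t_r = 7.5000 × 1.5 = 11.250 m.
Braking distance = v²/(2a) = 7.5000² / (2 × 4.430) = 56.250 / 8.860 = 6.349 m.
Total = 11.250 + 6.349 = 17.599 m.

Total stopping distance ≈ 18 m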